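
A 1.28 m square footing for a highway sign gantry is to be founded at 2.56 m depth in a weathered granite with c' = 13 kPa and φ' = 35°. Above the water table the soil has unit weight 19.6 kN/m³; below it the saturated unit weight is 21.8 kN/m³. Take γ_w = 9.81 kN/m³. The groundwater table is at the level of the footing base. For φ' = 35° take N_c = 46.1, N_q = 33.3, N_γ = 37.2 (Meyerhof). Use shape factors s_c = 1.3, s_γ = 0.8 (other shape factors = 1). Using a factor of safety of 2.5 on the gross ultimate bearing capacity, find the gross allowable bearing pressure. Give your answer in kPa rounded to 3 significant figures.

q = γ·D_f = 19.6 × 2.56 = 50.176 kPa.
For the ½γBN_γ term take γ' = 21.8 − 9.81 = 11.99 kN/m³ (soil below base is submerged).
c·N_c·s_c = 13 × 46.1 × 1.3 = 779.09 kPa
q·N_q = 50.176 × 33.3 = 1670.9 kPa
0.5·γ·B·N_γ·s_γ = 0.5 × 11.99 × 1.28 × 37.2 × 0.8 = 228.37 kPa
q_ult = 779.09 + 1670.9 + 228.37 = 2678.3 kPa.
q_all = 2678.3 / 2.5 = 1071.3 kPa.

q_all ≈ 1070 kPa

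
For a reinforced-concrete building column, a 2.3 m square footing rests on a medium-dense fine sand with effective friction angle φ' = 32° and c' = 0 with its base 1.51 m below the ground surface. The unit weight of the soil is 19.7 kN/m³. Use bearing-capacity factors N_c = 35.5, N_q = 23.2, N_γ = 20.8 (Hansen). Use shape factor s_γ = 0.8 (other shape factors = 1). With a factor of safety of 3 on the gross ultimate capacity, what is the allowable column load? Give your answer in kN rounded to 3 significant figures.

P_all ≈ 1880 kN

Overburden at base level: q = 19.7 × 1.51 = 29.747 kPa.
Surcharge term q·N_q = 29.747 × 23.2 = 690.13 kPa; self-weight term 0.5·γ·B·N_γ·s_γ = 0.5 × 19.7 × 2.3 × 20.8 × 0.8 = 376.98 kPa.
q_ult = 690.13 + 376.98 = 1067.1 kPa.
Gross allowable pressure q_all = 1067.1 / 3 = 355.7 kPa.
Footing area = 5.29 m², so allowable column load = 355.7 × 5.29 = 1881.7 kN.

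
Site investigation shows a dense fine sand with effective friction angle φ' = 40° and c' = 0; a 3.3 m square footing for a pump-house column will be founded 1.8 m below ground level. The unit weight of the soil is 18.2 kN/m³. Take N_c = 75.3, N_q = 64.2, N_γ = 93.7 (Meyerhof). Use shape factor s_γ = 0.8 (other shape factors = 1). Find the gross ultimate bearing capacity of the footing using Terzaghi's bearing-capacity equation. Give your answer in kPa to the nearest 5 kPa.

q_ult ≈ 4355 kPa

Effective surcharge at the founding depth q = γ·D_f = 18.2 × 1.8 = 32.76 kPa.
q_ult = q·N_q + 0.5·γ·B·N_γ·s_γ
     = 32.76 × 64.2 + 0.5 × 18.2 × 3.3 × 93.7 × 0.8
     = 2103.2 + 2251 = 4354.2 kPa.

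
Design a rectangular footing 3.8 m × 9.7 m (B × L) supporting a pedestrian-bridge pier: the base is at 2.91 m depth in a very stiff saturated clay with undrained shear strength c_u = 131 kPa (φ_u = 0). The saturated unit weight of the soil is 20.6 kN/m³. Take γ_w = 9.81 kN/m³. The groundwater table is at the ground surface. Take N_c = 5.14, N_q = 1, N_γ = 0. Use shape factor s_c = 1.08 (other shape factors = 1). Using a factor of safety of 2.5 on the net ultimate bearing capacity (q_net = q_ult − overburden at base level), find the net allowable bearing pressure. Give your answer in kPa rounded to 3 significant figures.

γ' = 20.6 − 9.81 = 10.79 kN/m³ (submerged throughout). q = 10.79 × 2.91 = 31.399 kPa.
c·N_c·s_c = 131 × 5.14 × 1.08 = 727.21 kPa
q·N_q = 31.399 × 1 = 31.399 kPa
q_ult = 727.21 + 31.399 = 758.61 kPa.
q_net = 758.61 − 31.399 = 727.21 kPa.
q_all(net) = 727.21 / 2.5 = 290.88 kPa.

q_all(net) ≈ 291 kPa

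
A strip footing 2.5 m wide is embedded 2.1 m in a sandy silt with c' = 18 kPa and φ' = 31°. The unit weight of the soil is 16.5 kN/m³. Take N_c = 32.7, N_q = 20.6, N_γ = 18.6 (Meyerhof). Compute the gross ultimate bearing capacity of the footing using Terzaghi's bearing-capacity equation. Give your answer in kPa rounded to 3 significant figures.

Effective surcharge at the founding depth q = γ·D_f = 16.5 × 2.1 = 34.65 kPa.
q_ult = c·N_c + q·N_q + 0.5·γ·B·N_γ
     = 18 × 32.7 + 34.65 × 20.6 + 0.5 × 16.5 × 2.5 × 18.6
     = 588.6 + 713.79 + 383.63 = 1686 kPa.

q_ult ≈ 1690 kPa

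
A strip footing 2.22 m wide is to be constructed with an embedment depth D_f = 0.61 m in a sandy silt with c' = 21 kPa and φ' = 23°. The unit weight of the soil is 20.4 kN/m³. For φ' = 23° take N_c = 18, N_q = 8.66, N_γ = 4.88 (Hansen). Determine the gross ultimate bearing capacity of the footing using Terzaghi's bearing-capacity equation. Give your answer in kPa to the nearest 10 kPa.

q_ult ≈ 600 kPa

Overburden at base level: q = 20.4 × 0.61 = 12.444 kPa.
Cohesion term c·N_c = 21 × 18 = 378 kPa; surcharge term q·N_q = 12.444 × 8.66 = 107.77 kPa; self-weight term 0.5·γ·B·N_γ = 0.5 × 20.4 × 2.22 × 4.88 = 110.5 kPa.
q_ult = 378 + 107.77 + 110.5 = 596.27 kPa.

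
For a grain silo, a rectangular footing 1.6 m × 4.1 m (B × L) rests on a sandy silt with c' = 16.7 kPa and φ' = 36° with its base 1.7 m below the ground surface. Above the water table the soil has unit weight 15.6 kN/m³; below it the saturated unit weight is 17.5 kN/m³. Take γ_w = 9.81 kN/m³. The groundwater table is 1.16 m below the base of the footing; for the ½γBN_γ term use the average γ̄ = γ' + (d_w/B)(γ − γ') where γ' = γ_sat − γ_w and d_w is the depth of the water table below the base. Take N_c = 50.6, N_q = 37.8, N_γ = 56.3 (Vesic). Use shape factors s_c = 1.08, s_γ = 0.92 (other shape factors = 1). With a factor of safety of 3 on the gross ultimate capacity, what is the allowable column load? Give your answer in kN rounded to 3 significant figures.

q = γ·D_f = 15.6 × 1.7 = 26.52 kPa.
γ' = 7.69 kN/m³; averaging over the depth B below the base, γ̄ = γ' + (d_w/B)(γ − γ') = 13.425 kN/m³.
c·N_c·s_c = 16.7 × 50.6 × 1.08 = 912.62 kPa
q·N_q = 26.52 × 37.8 = 1002.5 kPa
0.5·γ·B·N_γ·s_γ = 0.5 × 13.425 × 1.6 × 56.3 × 0.92 = 556.28 kPa
q_ult = 912.62 + 1002.5 + 556.28 = 2471.4 kPa.
Gross allowable pressure q_all = 2471.4 / 3 = 823.79 kPa.
Footing area = 6.56 m², so allowable column load = 823.79 × 6.56 = 5404 kN.

P_all ≈ 5400 kN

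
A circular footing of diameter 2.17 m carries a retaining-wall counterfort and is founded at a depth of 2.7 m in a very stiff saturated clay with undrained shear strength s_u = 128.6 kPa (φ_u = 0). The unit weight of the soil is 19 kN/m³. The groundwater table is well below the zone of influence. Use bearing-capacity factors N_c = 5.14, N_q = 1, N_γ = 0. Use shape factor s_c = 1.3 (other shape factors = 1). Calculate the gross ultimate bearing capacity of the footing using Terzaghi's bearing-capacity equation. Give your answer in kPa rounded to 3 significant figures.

Effective surcharge at the founding depth q = γ·D_f = 19 × 2.7 = 51.3 kPa.
q_ult = c·N_c·s_c + q·N_q
     = 128.6 × 5.14 × 1.3 + 51.3 × 1
     = 859.31 + 51.3 = 910.61 kPa.

q_ult ≈ 911 kPa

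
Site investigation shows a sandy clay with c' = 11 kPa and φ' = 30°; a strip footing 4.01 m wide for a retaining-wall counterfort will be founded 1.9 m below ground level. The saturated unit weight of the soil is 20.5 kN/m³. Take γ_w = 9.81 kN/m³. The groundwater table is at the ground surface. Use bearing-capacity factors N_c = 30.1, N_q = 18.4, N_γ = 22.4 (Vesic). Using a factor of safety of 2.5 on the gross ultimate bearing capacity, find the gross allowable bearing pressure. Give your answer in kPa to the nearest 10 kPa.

q_all ≈ 470 kPa

γ' = 20.5 − 9.81 = 10.69 kN/m³ (submerged throughout). q = 10.69 × 1.9 = 20.311 kPa; the same γ' applies in the ½γBN_γ term.
c·N_c = 11 × 30.1 = 331.1 kPa
q·N_q = 20.311 × 18.4 = 373.72 kPa
0.5·γ·B·N_γ = 0.5 × 10.69 × 4.01 × 22.4 = 480.11 kPa
q_ult = 331.1 + 373.72 + 480.11 = 1184.9 kPa.
q_all = 1184.9 / 2.5 = 473.97 kPa.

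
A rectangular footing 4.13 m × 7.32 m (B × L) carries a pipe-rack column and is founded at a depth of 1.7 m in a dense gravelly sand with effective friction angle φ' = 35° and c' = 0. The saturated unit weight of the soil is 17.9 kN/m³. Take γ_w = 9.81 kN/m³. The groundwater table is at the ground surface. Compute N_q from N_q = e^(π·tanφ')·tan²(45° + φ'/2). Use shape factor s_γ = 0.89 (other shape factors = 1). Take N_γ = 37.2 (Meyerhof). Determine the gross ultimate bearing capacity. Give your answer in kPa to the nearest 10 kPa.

tan35° = 0.7002, so N_q = e^(π×0.7002)·tan²(62.5°) = 9.023 × 3.69 = 33.3.
γ' = 17.9 − 9.81 = 8.09 kN/m³ (submerged throughout). q = 8.09 × 1.7 = 13.753 kPa; the same γ' applies in the ½γBN_γ term.
q·N_q = 13.753 × 33.296 = 457.92 kPa
0.5·γ·B·N_γ·s_γ = 0.5 × 8.09 × 4.13 × 37.2 × 0.89 = 553.1 kPa
q_ult = 457.92 + 553.1 = 1011 kPa.

q_ult ≈ 1010 kPa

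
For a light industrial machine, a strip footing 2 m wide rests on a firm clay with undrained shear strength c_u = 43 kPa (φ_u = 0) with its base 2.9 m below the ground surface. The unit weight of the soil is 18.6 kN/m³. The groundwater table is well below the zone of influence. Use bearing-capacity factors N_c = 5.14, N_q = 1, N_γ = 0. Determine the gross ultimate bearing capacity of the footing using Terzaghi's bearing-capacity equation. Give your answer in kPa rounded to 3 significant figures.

q_ult ≈ 275 kPa

Overburden at base level: q = 18.6 × 2.9 = 53.94 kPa.
Cohesion term c·N_c = 43 × 5.14 = 221.02 kPa; surcharge term q·N_q = 53.94 × 1 = 53.94 kPa.
q_ult = 221.02 + 53.94 = 274.96 kPa.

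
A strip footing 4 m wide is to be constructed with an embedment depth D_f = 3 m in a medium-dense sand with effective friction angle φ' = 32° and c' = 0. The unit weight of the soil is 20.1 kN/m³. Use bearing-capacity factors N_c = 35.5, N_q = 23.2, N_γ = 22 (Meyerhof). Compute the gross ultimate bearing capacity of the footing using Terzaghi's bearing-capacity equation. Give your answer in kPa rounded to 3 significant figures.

q = γ·D_f = 20.1 × 3 = 60.3 kPa.
q·N_q = 60.3 × 23.2 = 1399 kPa
0.5·γ·B·N_γ = 0.5 × 20.1 × 4 × 22 = 884.4 kPa
q_ult = 1399 + 884.4 = 2283.4 kPa.

q_ult ≈ 2280 kPa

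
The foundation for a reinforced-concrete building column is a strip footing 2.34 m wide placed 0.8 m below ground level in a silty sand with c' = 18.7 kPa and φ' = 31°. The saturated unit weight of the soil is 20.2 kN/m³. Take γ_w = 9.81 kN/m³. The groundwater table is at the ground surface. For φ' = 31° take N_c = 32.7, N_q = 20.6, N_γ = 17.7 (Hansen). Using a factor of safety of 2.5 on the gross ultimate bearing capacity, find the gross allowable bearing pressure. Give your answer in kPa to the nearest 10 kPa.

With the water table at the surface the whole profile is submerged: γ' = 20.2 − 9.81 = 10.39 kN/m³, so q = γ'·D_f = 8.312 kPa; the same γ' applies in the ½γBN_γ term.
q_ult = c·N_c + q·N_q + 0.5·γ·B·N_γ
     = 18.7 × 32.7 + 8.312 × 20.6 + 0.5 × 10.39 × 2.34 × 17.7
     = 611.49 + 171.23 + 215.17 = 997.88 kPa.
q_all = 997.88 / 2.5 = 399.15 kPa.

q_all ≈ 400 kPa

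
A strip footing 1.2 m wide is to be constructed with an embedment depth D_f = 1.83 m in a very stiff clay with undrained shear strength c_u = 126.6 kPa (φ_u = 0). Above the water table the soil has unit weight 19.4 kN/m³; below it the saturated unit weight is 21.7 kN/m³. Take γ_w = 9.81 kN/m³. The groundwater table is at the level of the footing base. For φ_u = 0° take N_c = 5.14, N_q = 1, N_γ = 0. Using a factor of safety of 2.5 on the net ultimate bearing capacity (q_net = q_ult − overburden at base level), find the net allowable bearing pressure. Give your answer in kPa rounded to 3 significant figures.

q_all(net) ≈ 260 kPa

Effective surcharge at the founding depth q = γ·D_f = 19.4 × 1.83 = 35.502 kPa.
q_ult = c·N_c + q·N_q
     = 126.6 × 5.14 + 35.502 × 1
     = 650.72 + 35.502 = 686.23 kPa.
q_net = 686.23 − 35.502 = 650.72 kPa.
q_all(net) = 650.72 / 2.5 = 260.29 kPa.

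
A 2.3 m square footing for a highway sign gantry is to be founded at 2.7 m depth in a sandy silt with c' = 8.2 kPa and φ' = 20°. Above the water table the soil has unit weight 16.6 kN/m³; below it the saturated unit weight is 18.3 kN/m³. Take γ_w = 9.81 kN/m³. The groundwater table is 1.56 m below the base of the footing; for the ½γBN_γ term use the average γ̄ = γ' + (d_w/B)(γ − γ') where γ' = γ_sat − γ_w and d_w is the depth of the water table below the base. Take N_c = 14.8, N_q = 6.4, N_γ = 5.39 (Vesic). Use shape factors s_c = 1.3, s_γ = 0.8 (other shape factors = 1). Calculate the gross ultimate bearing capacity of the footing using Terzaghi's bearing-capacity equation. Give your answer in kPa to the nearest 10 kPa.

q_ult ≈ 510 kPa

Overburden at base level: q = 16.6 × 2.7 = 44.82 kPa.
The water table is 1.56 m below the base (< B = 2.3 m), so the ½γBN_γ term uses γ̄ = γ' + (d_w/B)(γ − γ') = 8.49 + (1.56/2.3)(16.6 − 8.49) = 13.991 kN/m³.
Cohesion term c·N_c·s_c = 8.2 × 14.8 × 1.3 = 157.77 kPa; surcharge term q·N_q = 44.82 × 6.4 = 286.85 kPa; self-weight term 0.5·γ·B·N_γ·s_γ = 0.5 × 13.991 × 2.3 × 5.39 × 0.8 = 69.377 kPa.
q_ult = 157.77 + 286.85 + 69.377 = 513.99 kPa.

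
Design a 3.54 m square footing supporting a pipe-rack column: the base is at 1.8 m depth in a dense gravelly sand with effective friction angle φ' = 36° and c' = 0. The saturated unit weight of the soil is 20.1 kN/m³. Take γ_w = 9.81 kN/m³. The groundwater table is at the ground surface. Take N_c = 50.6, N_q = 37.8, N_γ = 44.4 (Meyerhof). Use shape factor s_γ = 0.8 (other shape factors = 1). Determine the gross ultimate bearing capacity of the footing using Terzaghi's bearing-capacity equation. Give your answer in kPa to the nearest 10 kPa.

Water table at ground surface, so effective unit weight γ' = 20.1 − 9.81 = 10.29 kN/m³ is used throughout; overburden q = 10.29 × 1.8 = 18.522 kPa; the same γ' applies in the ½γBN_γ term.
Surcharge term q·N_q = 18.522 × 37.8 = 700.13 kPa; self-weight term 0.5·γ·B·N_γ·s_γ = 0.5 × 10.29 × 3.54 × 44.4 × 0.8 = 646.94 kPa.
q_ult = 700.13 + 646.94 = 1347.1 kPa.

q_ult ≈ 1350 kPa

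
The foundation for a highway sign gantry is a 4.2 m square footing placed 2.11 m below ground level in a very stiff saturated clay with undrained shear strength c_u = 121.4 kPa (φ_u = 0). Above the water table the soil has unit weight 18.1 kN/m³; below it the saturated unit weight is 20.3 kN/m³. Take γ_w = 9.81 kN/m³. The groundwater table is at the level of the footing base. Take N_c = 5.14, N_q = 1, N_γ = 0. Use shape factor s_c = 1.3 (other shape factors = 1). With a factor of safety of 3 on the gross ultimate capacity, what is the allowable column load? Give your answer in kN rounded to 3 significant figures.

q = γ·D_f = 18.1 × 2.11 = 38.191 kPa.
c·N_c·s_c = 121.4 × 5.14 × 1.3 = 811.19 kPa
q·N_q = 38.191 × 1 = 38.191 kPa
q_ult = 811.19 + 38.191 = 849.39 kPa.
Gross allowable pressure q_all = 849.39 / 3 = 283.13 kPa.
Footing area = 17.64 m², so allowable column load = 283.13 × 17.64 = 4994.4 kN.

P_all ≈ 4990 kN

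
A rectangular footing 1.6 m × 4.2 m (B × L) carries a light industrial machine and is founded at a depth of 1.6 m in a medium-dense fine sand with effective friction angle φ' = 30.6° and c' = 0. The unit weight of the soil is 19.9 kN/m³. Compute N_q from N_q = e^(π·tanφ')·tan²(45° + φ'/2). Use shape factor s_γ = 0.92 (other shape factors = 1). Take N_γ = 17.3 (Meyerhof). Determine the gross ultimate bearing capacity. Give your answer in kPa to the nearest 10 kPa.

q_ult ≈ 880 kPa

tan30.6° = 0.5914, so N_q = e^(π×0.5914)·tan²(60.3°) = 6.41 × 3.074 = 19.7.
Effective surcharge at the founding depth q = γ·D_f = 19.9 × 1.6 = 31.84 kPa.
q_ult = q·N_q + 0.5·γ·B·N_γ·s_γ
     = 31.84 × 19.704 + 0.5 × 19.9 × 1.6 × 17.3 × 0.92
     = 627.36 + 253.38 = 880.75 kPa.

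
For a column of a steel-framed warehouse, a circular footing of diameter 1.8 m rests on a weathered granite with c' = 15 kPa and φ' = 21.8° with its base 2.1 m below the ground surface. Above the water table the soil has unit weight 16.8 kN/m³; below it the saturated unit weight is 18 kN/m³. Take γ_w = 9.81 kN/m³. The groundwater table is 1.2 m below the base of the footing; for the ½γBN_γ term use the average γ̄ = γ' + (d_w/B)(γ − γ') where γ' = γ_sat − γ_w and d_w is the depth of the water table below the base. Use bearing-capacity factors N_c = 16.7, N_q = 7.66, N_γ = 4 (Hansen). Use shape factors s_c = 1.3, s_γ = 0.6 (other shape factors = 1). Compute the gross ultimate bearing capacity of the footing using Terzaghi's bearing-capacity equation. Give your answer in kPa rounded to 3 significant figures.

Overburden at base level: q = 16.8 × 2.1 = 35.28 kPa.
The water table is 1.2 m below the base (< B = 1.8 m), so the ½γBN_γ term uses γ̄ = γ' + (d_w/B)(γ − γ') = 8.19 + (1.2/1.8)(16.8 − 8.19) = 13.93 kN/m³.
Cohesion term c·N_c·s_c = 15 × 16.7 × 1.3 = 325.65 kPa; surcharge term q·N_q = 35.28 × 7.66 = 270.24 kPa; self-weight term 0.5·γ·B·N_γ·s_γ = 0.5 × 13.93 × 1.8 × 4 × 0.6 = 30.089 kPa.
q_ult = 325.65 + 270.24 + 30.089 = 625.98 kPa.

q_ult ≈ 626 kPa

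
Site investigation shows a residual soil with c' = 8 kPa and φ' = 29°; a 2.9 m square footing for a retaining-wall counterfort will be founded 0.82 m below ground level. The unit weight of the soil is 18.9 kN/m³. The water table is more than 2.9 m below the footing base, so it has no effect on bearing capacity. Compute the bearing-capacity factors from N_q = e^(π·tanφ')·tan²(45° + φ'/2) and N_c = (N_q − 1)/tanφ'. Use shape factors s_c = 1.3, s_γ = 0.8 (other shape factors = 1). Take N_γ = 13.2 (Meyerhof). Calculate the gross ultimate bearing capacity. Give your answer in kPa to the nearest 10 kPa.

q_ult ≈ 830 kPa

tan29° = 0.5543, so N_q = e^(π×0.5543)·tan²(59.5°) = 5.705 × 2.882 = 16.44.
N_c = (16.44 − 1)/tan29° = 27.86.
Overburden at base level: q = 18.9 × 0.82 = 15.498 kPa.
Cohesion term c·N_c·s_c = 8 × 27.86 × 1.3 = 289.75 kPa; surcharge term q·N_q = 15.498 × 16.443 = 254.84 kPa; self-weight term 0.5·γ·B·N_γ·s_γ = 0.5 × 18.9 × 2.9 × 13.2 × 0.8 = 289.4 kPa.
q_ult = 289.75 + 254.84 + 289.4 = 833.98 kPa.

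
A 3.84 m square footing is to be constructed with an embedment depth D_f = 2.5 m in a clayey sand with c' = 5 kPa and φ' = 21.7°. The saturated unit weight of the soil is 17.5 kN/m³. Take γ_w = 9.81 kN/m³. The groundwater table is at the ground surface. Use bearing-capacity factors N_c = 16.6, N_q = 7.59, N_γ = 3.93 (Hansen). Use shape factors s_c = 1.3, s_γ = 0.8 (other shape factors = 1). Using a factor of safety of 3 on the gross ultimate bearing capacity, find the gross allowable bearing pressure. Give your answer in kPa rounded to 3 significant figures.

q_all ≈ 100 kPa

With the water table at the surface the whole profile is submerged: γ' = 17.5 − 9.81 = 7.69 kN/m³, so q = γ'·D_f = 19.225 kPa; the same γ' applies in the ½γBN_γ term.
q_ult = c·N_c·s_c + q·N_q + 0.5·γ·B·N_γ·s_γ
     = 5 × 16.6 × 1.3 + 19.225 × 7.59 + 0.5 × 7.69 × 3.84 × 3.93 × 0.8
     = 107.9 + 145.92 + 46.421 = 300.24 kPa.
q_all = 300.24 / 3 = 100.08 kPa.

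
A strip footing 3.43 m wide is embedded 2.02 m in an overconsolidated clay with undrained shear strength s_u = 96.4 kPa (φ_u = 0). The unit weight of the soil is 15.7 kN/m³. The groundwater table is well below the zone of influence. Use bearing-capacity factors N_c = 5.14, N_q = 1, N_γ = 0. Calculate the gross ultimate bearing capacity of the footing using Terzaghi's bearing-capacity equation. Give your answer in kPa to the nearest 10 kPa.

Effective surcharge at the founding depth q = γ·D_f = 15.7 × 2.02 = 31.714 kPa.
q_ult = c·N_c + q·N_q
     = 96.4 × 5.14 + 31.714 × 1
     = 495.5 + 31.714 = 527.21 kPa.

q_ult ≈ 530 kPa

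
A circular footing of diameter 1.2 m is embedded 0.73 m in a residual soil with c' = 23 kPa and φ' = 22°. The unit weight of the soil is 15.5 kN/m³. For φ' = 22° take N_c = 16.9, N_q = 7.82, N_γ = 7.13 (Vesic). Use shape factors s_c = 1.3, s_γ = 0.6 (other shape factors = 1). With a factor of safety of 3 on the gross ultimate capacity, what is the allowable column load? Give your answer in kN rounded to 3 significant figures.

P_all ≈ 239 kN

q = γ·D_f = 15.5 × 0.73 = 11.315 kPa.
c·N_c·s_c = 23 × 16.9 × 1.3 = 505.31 kPa
q·N_q = 11.315 × 7.82 = 88.483 kPa
0.5·γ·B·N_γ·s_γ = 0.5 × 15.5 × 1.2 × 7.13 × 0.6 = 39.785 kPa
q_ult = 505.31 + 88.483 + 39.785 = 633.58 kPa.
Gross allowable pressure q_all = 633.58 / 3 = 211.19 kPa.
Footing area = 1.131 m², so allowable column load = 211.19 × 1.131 = 238.86 kN.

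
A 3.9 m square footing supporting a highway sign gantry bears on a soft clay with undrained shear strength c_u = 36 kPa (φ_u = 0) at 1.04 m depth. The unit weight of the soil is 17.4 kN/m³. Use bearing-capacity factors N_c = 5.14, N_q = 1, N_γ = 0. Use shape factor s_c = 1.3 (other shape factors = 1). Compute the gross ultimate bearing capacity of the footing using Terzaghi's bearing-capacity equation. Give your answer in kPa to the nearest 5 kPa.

Effective surcharge at the founding depth q = γ·D_f = 17.4 × 1.04 = 18.096 kPa.
q_ult = c·N_c·s_c + q·N_q
     = 36 × 5.14 × 1.3 + 18.096 × 1
     = 240.55 + 18.096 = 258.65 kPa.

q_ult ≈ 260 kPa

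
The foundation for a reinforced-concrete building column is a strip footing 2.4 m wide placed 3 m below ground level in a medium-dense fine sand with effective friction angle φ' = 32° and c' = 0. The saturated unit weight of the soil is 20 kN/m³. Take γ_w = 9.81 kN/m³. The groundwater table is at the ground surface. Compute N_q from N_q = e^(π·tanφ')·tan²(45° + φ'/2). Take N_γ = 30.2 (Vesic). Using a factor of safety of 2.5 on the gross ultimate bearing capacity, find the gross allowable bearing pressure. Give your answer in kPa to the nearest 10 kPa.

N_q = e^(π·tan32°)·tan²(61°) = 23.18.
Water table at ground surface, so effective unit weight γ' = 20 − 9.81 = 10.19 kN/m³ is used throughout; overburden q = 10.19 × 3 = 30.57 kPa; the same γ' applies in the ½γBN_γ term.
Surcharge term q·N_q = 30.57 × 23.177 = 708.51 kPa; self-weight term 0.5·γ·B·N_γ = 0.5 × 10.19 × 2.4 × 30.2 = 369.29 kPa.
q_ult = 708.51 + 369.29 = 1077.8 kPa.
q_all = 1077.8 / 2.5 = 431.12 kPa.

q_all ≈ 430 kPa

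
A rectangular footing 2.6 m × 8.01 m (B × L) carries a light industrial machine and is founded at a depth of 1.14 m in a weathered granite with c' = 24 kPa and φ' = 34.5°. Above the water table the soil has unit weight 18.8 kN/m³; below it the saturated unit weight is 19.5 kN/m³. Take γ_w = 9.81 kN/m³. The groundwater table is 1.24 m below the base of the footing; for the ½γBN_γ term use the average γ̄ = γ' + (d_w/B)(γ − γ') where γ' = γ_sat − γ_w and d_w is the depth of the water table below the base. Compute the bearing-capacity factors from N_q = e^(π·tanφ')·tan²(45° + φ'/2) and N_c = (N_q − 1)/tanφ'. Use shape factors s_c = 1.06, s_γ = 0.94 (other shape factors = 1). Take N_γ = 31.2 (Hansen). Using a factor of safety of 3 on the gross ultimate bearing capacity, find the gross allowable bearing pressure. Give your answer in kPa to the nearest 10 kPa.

N_q = e^(π·tan34.5°)·tan²(62.25°) = 31.3; N_c = (N_q − 1)/tanφ' = 44.09.
Overburden at base level: q = 18.8 × 1.14 = 21.432 kPa.
The water table is 1.24 m below the base (< B = 2.6 m), so the ½γBN_γ term uses γ̄ = γ' + (d_w/B)(γ − γ') = 9.69 + (1.24/2.6)(18.8 − 9.69) = 14.035 kN/m³.
Cohesion term c·N_c·s_c = 24 × 44.085 × 1.06 = 1121.5 kPa; surcharge term q·N_q = 21.432 × 31.299 = 670.8 kPa; self-weight term 0.5·γ·B·N_γ·s_γ = 0.5 × 14.035 × 2.6 × 31.2 × 0.94 = 535.1 kPa.
q_ult = 1121.5 + 670.8 + 535.1 = 2327.4 kPa.
q_all = 2327.4 / 3 = 775.81 kPa.

q_all ≈ 780 kPa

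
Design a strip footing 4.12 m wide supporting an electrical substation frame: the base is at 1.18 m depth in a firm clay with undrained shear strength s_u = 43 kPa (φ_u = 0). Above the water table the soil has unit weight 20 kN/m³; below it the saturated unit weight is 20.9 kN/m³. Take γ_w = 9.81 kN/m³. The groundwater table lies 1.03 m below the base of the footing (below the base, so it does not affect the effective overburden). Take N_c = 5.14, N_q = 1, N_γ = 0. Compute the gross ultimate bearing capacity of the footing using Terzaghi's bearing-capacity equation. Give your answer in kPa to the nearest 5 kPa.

Effective surcharge at the founding depth q = γ·D_f = 20 × 1.18 = 23.6 kPa.
q_ult = c·N_c + q·N_q
     = 43 × 5.14 + 23.6 × 1
     = 221.02 + 23.6 = 244.62 kPa.

q_ult ≈ 245 kPa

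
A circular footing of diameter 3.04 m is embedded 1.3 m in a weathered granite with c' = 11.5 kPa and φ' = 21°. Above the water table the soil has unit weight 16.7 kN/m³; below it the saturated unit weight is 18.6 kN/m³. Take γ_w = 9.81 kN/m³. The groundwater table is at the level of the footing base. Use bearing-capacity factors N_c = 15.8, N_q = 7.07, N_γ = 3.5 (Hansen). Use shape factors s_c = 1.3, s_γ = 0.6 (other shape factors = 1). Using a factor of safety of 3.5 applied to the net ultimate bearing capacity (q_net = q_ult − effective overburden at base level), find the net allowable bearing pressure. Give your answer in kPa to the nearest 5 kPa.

Effective surcharge at the founding depth q = γ·D_f = 16.7 × 1.3 = 21.71 kPa.
The water table coincides with the base, so in the self-weight term γ → γ' = 8.79 kN/m³.
q_ult = c·N_c·s_c + q·N_q + 0.5·γ·B·N_γ·s_γ
     = 11.5 × 15.8 × 1.3 + 21.71 × 7.07 + 0.5 × 8.79 × 3.04 × 3.5 × 0.6
     = 236.21 + 153.49 + 28.058 = 417.76 kPa.
Net ultimate: q_net = 417.76 − 21.71 = 396.05 kPa.
q_all(net) = 396.05 / 3.5 = 113.16 kPa.

q_all(net) ≈ 115 kPa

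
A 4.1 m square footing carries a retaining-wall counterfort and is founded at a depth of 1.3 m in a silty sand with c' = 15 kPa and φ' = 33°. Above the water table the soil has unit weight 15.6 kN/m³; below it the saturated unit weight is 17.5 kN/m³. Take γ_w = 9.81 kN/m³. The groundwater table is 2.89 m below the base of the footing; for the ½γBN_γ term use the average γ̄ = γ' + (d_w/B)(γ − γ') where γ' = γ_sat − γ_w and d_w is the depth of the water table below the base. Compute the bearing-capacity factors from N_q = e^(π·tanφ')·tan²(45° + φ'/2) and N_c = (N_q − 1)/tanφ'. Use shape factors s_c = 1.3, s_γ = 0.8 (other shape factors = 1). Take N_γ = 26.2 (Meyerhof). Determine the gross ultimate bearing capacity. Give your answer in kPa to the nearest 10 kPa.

q_ult ≈ 1850 kPa

tan33° = 0.6494, so N_q = e^(π×0.6494)·tan²(61.5°) = 7.692 × 3.392 = 26.09.
N_c = (26.09 − 1)/tan33° = 38.64.
Effective surcharge at the founding depth q = γ·D_f = 15.6 × 1.3 = 20.28 kPa.
With d_w = 2.89 m < B, γ̄ = 7.69 + (2.89/4.1) × (15.6 − 7.69) = 13.266 kN/m³.
q_ult = c·N_c·s_c + q·N_q + 0.5·γ·B·N_γ·s_γ
     = 15 × 38.638 × 1.3 + 20.28 × 26.092 + 0.5 × 13.266 × 4.1 × 26.2 × 0.8
     = 753.45 + 529.15 + 570 = 1852.6 kPa.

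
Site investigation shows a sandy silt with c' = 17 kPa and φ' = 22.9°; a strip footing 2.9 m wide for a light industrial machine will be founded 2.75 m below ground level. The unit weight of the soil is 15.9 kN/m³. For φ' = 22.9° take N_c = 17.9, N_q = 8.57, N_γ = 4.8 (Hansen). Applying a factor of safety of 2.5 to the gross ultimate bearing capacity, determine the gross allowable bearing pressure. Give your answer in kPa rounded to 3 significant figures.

q = γ·D_f = 15.9 × 2.75 = 43.725 kPa.
c·N_c = 17 × 17.9 = 304.3 kPa
q·N_q = 43.725 × 8.57 = 374.72 kPa
0.5·γ·B·N_γ = 0.5 × 15.9 × 2.9 × 4.8 = 110.66 kPa
q_ult = 304.3 + 374.72 + 110.66 = 789.69 kPa.
q_all = q_ult / FS = 789.69 / 2.5 = 315.87 kPa.

q_all ≈ 316 kPa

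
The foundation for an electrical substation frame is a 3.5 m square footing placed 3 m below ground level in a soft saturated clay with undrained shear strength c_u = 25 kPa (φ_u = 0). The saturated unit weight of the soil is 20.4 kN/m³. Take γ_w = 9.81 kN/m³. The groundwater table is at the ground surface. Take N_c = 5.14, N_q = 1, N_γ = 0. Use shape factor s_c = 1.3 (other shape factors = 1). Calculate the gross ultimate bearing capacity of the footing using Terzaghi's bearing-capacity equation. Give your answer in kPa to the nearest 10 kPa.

q_ult ≈ 200 kPa

γ' = 20.4 − 9.81 = 10.59 kN/m³ (submerged throughout). q = 10.59 × 3 = 31.77 kPa.
c·N_c·s_c = 25 × 5.14 × 1.3 = 167.05 kPa
q·N_q = 31.77 × 1 = 31.77 kPa
q_ult = 167.05 + 31.77 = 198.82 kPa.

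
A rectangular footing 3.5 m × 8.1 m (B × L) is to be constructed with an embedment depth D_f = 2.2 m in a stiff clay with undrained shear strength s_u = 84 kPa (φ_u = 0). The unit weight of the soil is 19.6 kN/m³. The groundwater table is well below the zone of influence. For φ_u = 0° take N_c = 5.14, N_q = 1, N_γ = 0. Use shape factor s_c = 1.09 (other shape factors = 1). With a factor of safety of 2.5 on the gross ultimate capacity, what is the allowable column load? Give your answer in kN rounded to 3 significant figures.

q = γ·D_f = 19.6 × 2.2 = 43.12 kPa.
c·N_c·s_c = 84 × 5.14 × 1.09 = 470.62 kPa
q·N_q = 43.12 × 1 = 43.12 kPa
q_ult = 470.62 + 43.12 = 513.74 kPa.
Gross allowable pressure q_all = 513.74 / 2.5 = 205.5 kPa.
Footing area = 28.35 m², so allowable column load = 205.5 × 28.35 = 5825.8 kN.

P_all ≈ 5830 kN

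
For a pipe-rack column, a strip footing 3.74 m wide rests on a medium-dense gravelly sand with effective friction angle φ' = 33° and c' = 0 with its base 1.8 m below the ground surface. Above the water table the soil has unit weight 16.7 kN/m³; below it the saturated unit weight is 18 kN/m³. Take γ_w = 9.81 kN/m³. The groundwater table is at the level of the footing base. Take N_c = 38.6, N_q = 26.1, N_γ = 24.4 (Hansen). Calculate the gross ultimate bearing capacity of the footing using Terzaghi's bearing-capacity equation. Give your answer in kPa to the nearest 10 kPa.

q_ult ≈ 1160 kPa

Overburden at base level: q = 16.7 × 1.8 = 30.06 kPa.
Below the base the soil is submerged, so the ½γBN_γ term uses γ' = 18 − 9.81 = 8.19 kN/m³.
Surcharge term q·N_q = 30.06 × 26.1 = 784.57 kPa; self-weight term 0.5·γ·B·N_γ = 0.5 × 8.19 × 3.74 × 24.4 = 373.69 kPa.
q_ult = 784.57 + 373.69 = 1158.3 kPa.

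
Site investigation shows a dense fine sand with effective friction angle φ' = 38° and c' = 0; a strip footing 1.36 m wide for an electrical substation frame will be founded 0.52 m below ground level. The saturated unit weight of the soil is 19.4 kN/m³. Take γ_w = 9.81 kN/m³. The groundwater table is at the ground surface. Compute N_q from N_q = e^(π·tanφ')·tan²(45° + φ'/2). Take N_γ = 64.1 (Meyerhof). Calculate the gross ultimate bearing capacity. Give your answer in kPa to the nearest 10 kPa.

q_ult ≈ 660 kPa

tan38° = 0.7813, so N_q = e^(π×0.7813)·tan²(64°) = 11.64 × 4.204 = 48.93.
Water table at ground surface, so effective unit weight γ' = 19.4 − 9.81 = 9.59 kN/m³ is used throughout; overburden q = 9.59 × 0.52 = 4.9868 kPa; the same γ' applies in the ½γBN_γ term.
Surcharge term q·N_q = 4.9868 × 48.933 = 244.02 kPa; self-weight term 0.5·γ·B·N_γ = 0.5 × 9.59 × 1.36 × 64.1 = 418.01 kPa.
q_ult = 244.02 + 418.01 = 662.03 kPa.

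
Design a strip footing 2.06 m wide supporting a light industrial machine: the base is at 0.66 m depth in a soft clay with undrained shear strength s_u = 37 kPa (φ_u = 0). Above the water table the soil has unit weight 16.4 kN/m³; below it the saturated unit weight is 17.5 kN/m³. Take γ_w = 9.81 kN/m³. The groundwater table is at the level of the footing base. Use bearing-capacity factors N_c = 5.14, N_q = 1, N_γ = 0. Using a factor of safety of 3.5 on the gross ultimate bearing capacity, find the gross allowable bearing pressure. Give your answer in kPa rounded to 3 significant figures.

q_all ≈ 57.4 kPa

q = γ·D_f = 16.4 × 0.66 = 10.824 kPa.
c·N_c = 37 × 5.14 = 190.18 kPa
q·N_q = 10.824 × 1 = 10.824 kPa
q_ult = 190.18 + 10.824 = 201 kPa.
q_all = 201 / 3.5 = 57.43 kPa.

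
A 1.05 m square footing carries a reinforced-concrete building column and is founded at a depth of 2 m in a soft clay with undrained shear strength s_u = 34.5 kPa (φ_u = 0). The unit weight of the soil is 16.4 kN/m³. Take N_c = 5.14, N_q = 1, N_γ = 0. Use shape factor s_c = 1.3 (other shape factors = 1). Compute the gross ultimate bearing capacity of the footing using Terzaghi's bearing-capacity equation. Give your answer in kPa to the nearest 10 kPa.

q = γ·D_f = 16.4 × 2 = 32.8 kPa.
c·N_c·s_c = 34.5 × 5.14 × 1.3 = 230.53 kPa
q·N_q = 32.8 × 1 = 32.8 kPa
q_ult = 230.53 + 32.8 = 263.33 kPa.

q_ult ≈ 260 kPa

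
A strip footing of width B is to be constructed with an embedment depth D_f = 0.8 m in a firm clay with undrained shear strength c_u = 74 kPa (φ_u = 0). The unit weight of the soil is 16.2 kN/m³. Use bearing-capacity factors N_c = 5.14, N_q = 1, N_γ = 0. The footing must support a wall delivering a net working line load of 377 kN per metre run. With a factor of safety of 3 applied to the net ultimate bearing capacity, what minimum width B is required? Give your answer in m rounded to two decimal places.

Effective surcharge at the founding depth q = γ·D_f = 16.2 × 0.8 = 12.96 kPa.
q_ult = c·N_c + q·N_q
     = 74 × 5.14 + 12.96 × 1
     = 380.36 + 12.96 = 393.32 kPa.
For φ = 0 the ½γBN_γ term vanishes, so q_ult is independent of B. q_net = 393.32 − 12.96 = 380.36 kPa; q_all(net) = 380.36/3 = 126.79 kPa.
Required width B = w / q_all(net) = 377 / 126.79 = 2.973 m.

B = 2.97 m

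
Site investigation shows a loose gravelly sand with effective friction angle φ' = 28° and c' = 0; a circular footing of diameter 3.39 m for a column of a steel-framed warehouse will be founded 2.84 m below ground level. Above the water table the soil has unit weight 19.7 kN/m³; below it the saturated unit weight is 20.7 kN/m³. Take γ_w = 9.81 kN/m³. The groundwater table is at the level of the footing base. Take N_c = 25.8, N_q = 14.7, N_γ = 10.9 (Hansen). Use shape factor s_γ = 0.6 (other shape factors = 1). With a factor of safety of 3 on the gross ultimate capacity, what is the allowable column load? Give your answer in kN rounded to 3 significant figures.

P_all ≈ 2840 kN

Overburden at base level: q = 19.7 × 2.84 = 55.948 kPa.
Below the base the soil is submerged, so the ½γBN_γ term uses γ' = 20.7 − 9.81 = 10.89 kN/m³.
Surcharge term q·N_q = 55.948 × 14.7 = 822.44 kPa; self-weight term 0.5·γ·B·N_γ·s_γ = 0.5 × 10.89 × 3.39 × 10.9 × 0.6 = 120.72 kPa.
q_ult = 822.44 + 120.72 = 943.15 kPa.
Gross allowable pressure q_all = 943.15 / 3 = 314.38 kPa.
Footing area = 9.0259 m², so allowable column load = 314.38 × 9.0259 = 2837.6 kN.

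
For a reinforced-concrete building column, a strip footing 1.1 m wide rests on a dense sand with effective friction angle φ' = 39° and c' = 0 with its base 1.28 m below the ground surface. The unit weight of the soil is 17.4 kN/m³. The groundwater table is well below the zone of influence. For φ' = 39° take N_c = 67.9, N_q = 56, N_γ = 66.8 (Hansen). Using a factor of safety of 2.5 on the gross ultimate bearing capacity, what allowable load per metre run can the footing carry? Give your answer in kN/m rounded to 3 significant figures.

Overburden at base level: q = 17.4 × 1.28 = 22.272 kPa.
Surcharge term q·N_q = 22.272 × 56 = 1247.2 kPa; self-weight term 0.5·γ·B·N_γ = 0.5 × 17.4 × 1.1 × 66.8 = 639.28 kPa.
q_ult = 1247.2 + 639.28 = 1886.5 kPa.
Gross allowable pressure q_all = 1886.5 / 2.5 = 754.6 kPa.
Allowable wall load = q_all × B = 754.6 × 1.1 = 830.06 kN per metre run.

≈ 830 kN/m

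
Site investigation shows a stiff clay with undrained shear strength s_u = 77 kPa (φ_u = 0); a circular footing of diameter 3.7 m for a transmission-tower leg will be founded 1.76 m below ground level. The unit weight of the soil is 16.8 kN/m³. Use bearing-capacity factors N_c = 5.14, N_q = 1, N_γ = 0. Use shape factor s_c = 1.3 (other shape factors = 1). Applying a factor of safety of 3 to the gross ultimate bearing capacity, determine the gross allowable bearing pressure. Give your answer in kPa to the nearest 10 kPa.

q_all ≈ 180 kPa

Effective surcharge at the founding depth q = γ·D_f = 16.8 × 1.76 = 29.568 kPa.
q_ult = c·N_c·s_c + q·N_q
     = 77 × 5.14 × 1.3 + 29.568 × 1
     = 514.51 + 29.568 = 544.08 kPa.
q_all = q_ult / FS = 544.08 / 3 = 181.36 kPa.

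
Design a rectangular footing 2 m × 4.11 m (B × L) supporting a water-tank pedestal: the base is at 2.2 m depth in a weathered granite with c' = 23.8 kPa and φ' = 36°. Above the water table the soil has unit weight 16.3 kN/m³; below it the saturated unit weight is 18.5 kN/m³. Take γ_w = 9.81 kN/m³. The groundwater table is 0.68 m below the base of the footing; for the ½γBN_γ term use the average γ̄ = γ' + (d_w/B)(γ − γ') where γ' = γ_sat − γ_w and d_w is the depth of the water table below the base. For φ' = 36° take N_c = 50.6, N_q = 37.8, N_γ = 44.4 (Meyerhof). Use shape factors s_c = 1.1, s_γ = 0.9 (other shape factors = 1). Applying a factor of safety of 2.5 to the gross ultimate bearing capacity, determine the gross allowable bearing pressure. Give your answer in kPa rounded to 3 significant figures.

Effective surcharge at the founding depth q = γ·D_f = 16.3 × 2.2 = 35.86 kPa.
With d_w = 0.68 m < B, γ̄ = 8.69 + (0.68/2) × (16.3 − 8.69) = 11.277 kN/m³.
q_ult = c·N_c·s_c + q·N_q + 0.5·γ·B·N_γ·s_γ
     = 23.8 × 50.6 × 1.1 + 35.86 × 37.8 + 0.5 × 11.277 × 2 × 44.4 × 0.9
     = 1324.7 + 1355.5 + 450.64 = 3130.9 kPa.
q_all = q_ult / FS = 3130.9 / 2.5 = 1252.3 kPa.

q_all ≈ 1250 kPa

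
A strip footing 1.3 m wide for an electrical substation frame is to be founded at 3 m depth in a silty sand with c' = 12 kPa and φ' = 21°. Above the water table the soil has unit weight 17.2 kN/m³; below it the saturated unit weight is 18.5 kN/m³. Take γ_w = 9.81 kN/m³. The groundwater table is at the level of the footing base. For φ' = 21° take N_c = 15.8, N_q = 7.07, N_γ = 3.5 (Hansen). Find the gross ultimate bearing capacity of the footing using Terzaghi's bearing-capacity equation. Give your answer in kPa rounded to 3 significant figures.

Effective surcharge at the founding depth q = γ·D_f = 17.2 × 3 = 51.6 kPa.
The water table coincides with the base, so in the self-weight term γ → γ' = 8.69 kN/m³.
q_ult = c·N_c + q·N_q + 0.5·γ·B·N_γ
     = 12 × 15.8 + 51.6 × 7.07 + 0.5 × 8.69 × 1.3 × 3.5
     = 189.6 + 364.81 + 19.77 = 574.18 kPa.

q_ult ≈ 574 kPa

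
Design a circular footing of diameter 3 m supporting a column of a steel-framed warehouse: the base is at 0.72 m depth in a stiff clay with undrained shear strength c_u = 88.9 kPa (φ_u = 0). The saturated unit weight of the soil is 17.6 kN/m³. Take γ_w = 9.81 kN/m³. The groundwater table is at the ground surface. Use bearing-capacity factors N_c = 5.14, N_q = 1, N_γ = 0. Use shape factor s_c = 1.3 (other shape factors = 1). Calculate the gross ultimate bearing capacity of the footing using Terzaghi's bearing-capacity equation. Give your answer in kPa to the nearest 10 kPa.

q_ult ≈ 600 kPa

With the water table at the surface the whole profile is submerged: γ' = 17.6 − 9.81 = 7.79 kN/m³, so q = γ'·D_f = 5.6088 kPa.
q_ult = c·N_c·s_c + q·N_q
     = 88.9 × 5.14 × 1.3 + 5.6088 × 1
     = 594.03 + 5.6088 = 599.64 kPa.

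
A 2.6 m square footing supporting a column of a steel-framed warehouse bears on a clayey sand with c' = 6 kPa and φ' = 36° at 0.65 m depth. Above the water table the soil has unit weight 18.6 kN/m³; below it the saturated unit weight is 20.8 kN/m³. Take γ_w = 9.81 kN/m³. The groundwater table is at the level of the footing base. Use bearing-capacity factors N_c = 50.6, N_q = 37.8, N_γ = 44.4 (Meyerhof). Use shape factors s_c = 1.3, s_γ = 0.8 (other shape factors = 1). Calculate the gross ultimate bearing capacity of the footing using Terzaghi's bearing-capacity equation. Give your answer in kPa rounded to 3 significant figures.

q_ult ≈ 1360 kPa

Effective surcharge at the founding depth q = γ·D_f = 18.6 × 0.65 = 12.09 kPa.
The water table coincides with the base, so in the self-weight term γ → γ' = 10.99 kN/m³.
q_ult = c·N_c·s_c + q·N_q + 0.5·γ·B·N_γ·s_γ
     = 6 × 50.6 × 1.3 + 12.09 × 37.8 + 0.5 × 10.99 × 2.6 × 44.4 × 0.8
     = 394.68 + 457 + 507.47 = 1359.2 kPa.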